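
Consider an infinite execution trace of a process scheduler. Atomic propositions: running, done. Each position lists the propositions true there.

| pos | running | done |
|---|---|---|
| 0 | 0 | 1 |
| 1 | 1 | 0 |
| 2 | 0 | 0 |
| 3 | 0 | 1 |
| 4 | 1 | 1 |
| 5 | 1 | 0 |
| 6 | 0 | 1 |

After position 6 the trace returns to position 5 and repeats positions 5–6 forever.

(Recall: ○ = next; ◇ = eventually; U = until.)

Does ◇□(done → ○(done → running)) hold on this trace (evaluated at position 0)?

□(done → ○(done → running)) holds at position 0, which is reachable from 0, so ◇□(done → ○(done → running)) holds.

Yes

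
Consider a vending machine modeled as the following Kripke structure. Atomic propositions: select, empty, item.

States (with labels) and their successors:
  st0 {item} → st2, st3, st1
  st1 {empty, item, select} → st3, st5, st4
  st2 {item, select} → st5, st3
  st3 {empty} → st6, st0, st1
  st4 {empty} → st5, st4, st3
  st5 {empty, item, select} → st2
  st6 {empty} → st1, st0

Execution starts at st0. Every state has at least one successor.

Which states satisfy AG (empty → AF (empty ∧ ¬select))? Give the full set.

none

States satisfying empty → AF (empty ∧ ¬select): {st0, st2, st3, st4, st6}.
States satisfying AG (empty → AF (empty ∧ ¬select)): ∅.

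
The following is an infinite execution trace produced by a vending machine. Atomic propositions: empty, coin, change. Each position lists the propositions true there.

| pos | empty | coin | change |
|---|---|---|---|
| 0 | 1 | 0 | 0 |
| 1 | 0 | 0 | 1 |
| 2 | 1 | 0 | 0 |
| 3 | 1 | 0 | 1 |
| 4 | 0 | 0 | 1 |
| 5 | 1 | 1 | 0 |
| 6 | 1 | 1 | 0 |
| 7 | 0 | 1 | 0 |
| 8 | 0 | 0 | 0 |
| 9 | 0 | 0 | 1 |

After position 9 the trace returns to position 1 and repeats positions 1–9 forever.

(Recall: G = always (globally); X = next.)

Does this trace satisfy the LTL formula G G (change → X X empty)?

Yes

G (change → X X empty) holds at every position 0..9, and those are all positions ever visited, so G G (change → X X empty) holds.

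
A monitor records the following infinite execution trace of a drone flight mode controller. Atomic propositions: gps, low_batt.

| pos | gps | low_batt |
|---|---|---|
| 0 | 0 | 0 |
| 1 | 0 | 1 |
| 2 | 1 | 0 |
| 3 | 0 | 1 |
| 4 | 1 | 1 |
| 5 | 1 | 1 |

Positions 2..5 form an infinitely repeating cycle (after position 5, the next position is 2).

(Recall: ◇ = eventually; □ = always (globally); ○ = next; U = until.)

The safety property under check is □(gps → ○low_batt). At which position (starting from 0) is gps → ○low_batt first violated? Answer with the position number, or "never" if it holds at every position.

Check gps → ○low_batt at each position in order: 0 ✓, 1 ✓, 2 ✓, 3 ✓, 4 ✓.
At position 5 the labels are {gps, low_batt} and the next position 2 has {gps}, so gps → ○low_batt is false there. This is the first violation.

5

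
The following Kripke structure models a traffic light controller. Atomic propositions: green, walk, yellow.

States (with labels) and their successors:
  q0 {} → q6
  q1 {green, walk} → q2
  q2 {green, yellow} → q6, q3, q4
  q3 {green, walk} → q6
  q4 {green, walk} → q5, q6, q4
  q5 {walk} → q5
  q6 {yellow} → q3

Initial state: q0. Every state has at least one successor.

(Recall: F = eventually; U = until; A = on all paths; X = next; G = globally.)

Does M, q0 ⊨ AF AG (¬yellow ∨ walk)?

Violated

States satisfying AG (¬yellow ∨ walk): {q5}.
States satisfying AF AG (¬yellow ∨ walk): {q5}.
There is a path from q0 along which AG (¬yellow ∨ walk) never holds.
q0 ∉ Sat(AF AG (¬yellow ∨ walk)).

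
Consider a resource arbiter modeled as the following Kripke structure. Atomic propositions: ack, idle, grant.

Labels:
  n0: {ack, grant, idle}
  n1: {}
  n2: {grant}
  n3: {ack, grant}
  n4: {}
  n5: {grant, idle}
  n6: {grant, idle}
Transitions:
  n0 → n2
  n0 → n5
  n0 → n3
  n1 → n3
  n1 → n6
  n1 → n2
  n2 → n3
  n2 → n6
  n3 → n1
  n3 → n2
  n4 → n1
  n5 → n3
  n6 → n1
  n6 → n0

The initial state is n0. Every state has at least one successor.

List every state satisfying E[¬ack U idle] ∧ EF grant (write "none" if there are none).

{n0, n1, n2, n4, n5, n6}

States satisfying ¬ack: {n1, n2, n4, n5, n6}.
States satisfying idle: {n0, n5, n6}.
States satisfying E[¬ack U idle]: {n0, n1, n2, n4, n5, n6}.
States satisfying grant: {n0, n2, n3, n5, n6}.
States satisfying EF grant: {n0, n1, n2, n3, n4, n5, n6}.
States satisfying E[¬ack U idle] ∧ EF grant: {n0, n1, n2, n4, n5, n6}.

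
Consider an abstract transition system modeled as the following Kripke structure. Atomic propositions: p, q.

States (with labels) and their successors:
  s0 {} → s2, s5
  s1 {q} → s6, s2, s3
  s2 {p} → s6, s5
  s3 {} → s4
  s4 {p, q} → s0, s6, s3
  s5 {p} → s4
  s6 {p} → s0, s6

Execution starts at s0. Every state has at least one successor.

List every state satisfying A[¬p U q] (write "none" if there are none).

States satisfying ¬p: {s0, s1, s3}.
States satisfying q: {s1, s4}.
States satisfying A[¬p U q]: {s1, s3, s4}.

{s1, s3, s4}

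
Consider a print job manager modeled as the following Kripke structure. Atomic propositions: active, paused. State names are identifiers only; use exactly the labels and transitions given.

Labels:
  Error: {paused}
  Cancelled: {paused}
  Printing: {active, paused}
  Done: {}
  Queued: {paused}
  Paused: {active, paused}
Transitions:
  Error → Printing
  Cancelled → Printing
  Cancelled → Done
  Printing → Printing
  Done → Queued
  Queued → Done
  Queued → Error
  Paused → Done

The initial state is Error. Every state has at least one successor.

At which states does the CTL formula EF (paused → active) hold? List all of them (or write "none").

States satisfying paused → active: {Printing, Done, Paused}.
States satisfying EF (paused → active): {Error, Cancelled, Printing, Done, Queued, Paused}.

{Error, Cancelled, Printing, Done, Queued, Paused}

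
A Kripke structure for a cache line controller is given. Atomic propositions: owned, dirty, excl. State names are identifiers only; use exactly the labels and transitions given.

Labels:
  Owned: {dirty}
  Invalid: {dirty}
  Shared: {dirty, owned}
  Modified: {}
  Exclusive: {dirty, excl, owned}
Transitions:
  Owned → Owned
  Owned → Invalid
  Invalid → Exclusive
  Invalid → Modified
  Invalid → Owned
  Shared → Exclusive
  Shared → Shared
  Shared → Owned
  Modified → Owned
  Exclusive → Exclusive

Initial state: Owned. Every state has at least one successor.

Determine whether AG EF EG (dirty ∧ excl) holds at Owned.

States satisfying EF EG (dirty ∧ excl): {Owned, Invalid, Shared, Modified, Exclusive}.
States satisfying AG EF EG (dirty ∧ excl): {Owned, Invalid, Shared, Modified, Exclusive}.
Every state reachable from Owned satisfies EF EG (dirty ∧ excl).
Owned ∈ Sat(AG EF EG (dirty ∧ excl)).

Yes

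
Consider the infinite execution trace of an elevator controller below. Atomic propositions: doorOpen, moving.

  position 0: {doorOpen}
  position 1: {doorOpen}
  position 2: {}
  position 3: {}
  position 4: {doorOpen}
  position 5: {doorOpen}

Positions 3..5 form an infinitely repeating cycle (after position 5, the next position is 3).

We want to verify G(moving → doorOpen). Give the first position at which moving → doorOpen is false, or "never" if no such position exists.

moving → doorOpen holds at every position 0..5, and those are all the positions the trace ever visits, so the invariant G(moving → doorOpen) is never violated.

never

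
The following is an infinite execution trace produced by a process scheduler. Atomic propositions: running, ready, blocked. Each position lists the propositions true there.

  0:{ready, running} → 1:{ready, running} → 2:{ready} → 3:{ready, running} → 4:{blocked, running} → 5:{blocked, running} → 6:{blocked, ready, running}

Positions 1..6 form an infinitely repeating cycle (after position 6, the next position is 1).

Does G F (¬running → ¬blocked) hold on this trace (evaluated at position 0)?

F (¬running → ¬blocked) holds at every position 0..6, and those are all positions ever visited, so G F (¬running → ¬blocked) holds.

Satisfied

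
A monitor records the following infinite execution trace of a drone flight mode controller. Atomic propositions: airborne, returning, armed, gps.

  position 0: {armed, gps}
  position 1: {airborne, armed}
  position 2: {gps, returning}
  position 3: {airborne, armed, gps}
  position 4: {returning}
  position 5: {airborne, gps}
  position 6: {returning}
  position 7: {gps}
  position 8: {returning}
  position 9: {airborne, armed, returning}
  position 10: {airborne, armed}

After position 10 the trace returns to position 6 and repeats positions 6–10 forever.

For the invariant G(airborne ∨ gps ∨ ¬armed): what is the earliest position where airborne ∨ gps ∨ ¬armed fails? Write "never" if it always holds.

never

airborne ∨ gps ∨ ¬armed holds at every position 0..10, and those are all the positions the trace ever visits, so the invariant G(airborne ∨ gps ∨ ¬armed) is never violated.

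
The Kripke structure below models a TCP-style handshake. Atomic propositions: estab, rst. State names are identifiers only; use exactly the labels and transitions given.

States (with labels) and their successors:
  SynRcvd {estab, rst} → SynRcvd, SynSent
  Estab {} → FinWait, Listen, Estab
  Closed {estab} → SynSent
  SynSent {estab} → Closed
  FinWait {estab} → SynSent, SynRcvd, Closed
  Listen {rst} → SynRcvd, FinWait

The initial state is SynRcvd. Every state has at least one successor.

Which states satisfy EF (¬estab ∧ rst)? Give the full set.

States satisfying ¬estab ∧ rst: {Listen}.
States satisfying EF (¬estab ∧ rst): {Estab, Listen}.

{Estab, Listen}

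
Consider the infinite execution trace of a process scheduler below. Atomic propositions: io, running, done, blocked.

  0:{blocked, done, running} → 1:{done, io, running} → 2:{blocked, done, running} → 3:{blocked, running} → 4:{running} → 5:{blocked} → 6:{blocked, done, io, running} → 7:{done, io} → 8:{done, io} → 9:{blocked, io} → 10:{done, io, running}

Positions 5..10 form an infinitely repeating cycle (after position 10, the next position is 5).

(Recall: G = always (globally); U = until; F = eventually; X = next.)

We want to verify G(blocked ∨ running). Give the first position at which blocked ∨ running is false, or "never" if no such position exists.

7

Check blocked ∨ running at each position in order: 0 ✓, 1 ✓, 2 ✓, 3 ✓, 4 ✓, 5 ✓, 6 ✓.
At position 7 the labels are {done, io}, so blocked ∨ running is false there. This is the first violation.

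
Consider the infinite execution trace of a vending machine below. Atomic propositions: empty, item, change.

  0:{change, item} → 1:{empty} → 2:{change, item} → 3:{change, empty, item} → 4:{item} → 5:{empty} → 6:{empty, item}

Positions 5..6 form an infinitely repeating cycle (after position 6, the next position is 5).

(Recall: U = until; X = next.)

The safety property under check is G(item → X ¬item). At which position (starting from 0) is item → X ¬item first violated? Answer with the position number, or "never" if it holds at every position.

2

Check item → X ¬item at each position in order: 0 ✓, 1 ✓.
At position 2 the labels are {change, item} and the next position 3 has {change, empty, item}, so item → X ¬item is false there. This is the first violation.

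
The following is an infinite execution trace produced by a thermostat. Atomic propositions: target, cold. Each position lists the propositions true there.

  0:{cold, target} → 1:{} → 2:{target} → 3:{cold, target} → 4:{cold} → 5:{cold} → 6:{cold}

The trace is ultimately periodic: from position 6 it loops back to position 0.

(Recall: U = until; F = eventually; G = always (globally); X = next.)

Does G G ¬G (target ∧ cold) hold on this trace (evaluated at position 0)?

Holds

G ¬G (target ∧ cold) holds at every position 0..6, and those are all positions ever visited, so G G ¬G (target ∧ cold) holds.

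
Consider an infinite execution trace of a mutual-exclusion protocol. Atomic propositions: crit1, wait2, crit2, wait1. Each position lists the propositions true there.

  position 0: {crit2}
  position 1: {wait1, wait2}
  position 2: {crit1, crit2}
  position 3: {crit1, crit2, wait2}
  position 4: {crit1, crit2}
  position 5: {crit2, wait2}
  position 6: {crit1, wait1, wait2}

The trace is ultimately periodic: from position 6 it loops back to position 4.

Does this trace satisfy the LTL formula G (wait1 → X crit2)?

wait1 → X crit2 holds at every position 0..6, and those are all positions ever visited, so G (wait1 → X crit2) holds.
Positions where wait1 holds: 1, 6.
Check X crit2 at each: 1→ok, 6→ok.

Yes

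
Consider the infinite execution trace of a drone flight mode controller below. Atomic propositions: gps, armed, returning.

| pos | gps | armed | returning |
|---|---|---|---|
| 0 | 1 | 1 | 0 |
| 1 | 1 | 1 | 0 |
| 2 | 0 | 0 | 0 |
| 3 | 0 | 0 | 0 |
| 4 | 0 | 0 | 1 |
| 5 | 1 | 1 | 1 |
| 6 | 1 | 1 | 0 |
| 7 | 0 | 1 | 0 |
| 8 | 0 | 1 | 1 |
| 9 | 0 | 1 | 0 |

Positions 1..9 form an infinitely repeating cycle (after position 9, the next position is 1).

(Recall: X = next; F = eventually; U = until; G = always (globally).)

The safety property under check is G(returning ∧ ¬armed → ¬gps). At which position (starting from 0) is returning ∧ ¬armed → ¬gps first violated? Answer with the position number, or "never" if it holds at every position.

never

returning ∧ ¬armed → ¬gps holds at every position 0..9, and those are all the positions the trace ever visits, so the invariant G(returning ∧ ¬armed → ¬gps) is never violated.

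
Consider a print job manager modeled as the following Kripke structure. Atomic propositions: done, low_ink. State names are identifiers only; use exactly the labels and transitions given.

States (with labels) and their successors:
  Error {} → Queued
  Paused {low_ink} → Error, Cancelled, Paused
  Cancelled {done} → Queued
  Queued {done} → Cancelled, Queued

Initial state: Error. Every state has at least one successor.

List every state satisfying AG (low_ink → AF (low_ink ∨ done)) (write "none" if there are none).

{Error, Paused, Cancelled, Queued}

States satisfying low_ink → AF (low_ink ∨ done): {Error, Paused, Cancelled, Queued}.
States satisfying AG (low_ink → AF (low_ink ∨ done)): {Error, Paused, Cancelled, Queued}.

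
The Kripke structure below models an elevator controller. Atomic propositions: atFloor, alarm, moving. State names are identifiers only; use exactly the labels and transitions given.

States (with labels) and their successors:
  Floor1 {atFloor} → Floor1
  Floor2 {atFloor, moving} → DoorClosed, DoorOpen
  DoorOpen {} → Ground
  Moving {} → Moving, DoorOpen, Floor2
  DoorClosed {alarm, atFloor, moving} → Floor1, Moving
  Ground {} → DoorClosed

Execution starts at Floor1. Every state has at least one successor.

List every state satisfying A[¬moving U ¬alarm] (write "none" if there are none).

States satisfying ¬moving: {Floor1, DoorOpen, Moving, Ground}.
States satisfying ¬alarm: {Floor1, Floor2, DoorOpen, Moving, Ground}.
States satisfying A[¬moving U ¬alarm]: {Floor1, Floor2, DoorOpen, Moving, Ground}.

{Floor1, Floor2, DoorOpen, Moving, Ground}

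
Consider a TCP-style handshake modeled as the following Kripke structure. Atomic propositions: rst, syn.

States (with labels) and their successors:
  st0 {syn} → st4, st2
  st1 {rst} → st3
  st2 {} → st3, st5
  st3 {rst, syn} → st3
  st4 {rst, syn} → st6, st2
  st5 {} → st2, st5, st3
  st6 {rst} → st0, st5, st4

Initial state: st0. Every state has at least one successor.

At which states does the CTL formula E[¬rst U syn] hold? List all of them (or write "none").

{st0, st2, st3, st4, st5}

States satisfying ¬rst: {st0, st2, st5}.
States satisfying syn: {st0, st3, st4}.
States satisfying E[¬rst U syn]: {st0, st2, st3, st4, st5}.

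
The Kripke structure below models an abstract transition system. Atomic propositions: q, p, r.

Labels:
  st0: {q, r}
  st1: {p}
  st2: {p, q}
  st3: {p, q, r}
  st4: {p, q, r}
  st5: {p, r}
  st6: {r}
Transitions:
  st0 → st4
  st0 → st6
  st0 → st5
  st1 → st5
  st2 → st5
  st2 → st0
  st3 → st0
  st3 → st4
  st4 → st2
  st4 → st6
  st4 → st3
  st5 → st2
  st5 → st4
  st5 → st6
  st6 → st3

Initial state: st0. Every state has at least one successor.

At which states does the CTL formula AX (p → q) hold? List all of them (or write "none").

States satisfying p → q: {st0, st2, st3, st4, st6}.
States satisfying AX (p → q): {st3, st4, st5, st6}.

{st3, st4, st5, st6}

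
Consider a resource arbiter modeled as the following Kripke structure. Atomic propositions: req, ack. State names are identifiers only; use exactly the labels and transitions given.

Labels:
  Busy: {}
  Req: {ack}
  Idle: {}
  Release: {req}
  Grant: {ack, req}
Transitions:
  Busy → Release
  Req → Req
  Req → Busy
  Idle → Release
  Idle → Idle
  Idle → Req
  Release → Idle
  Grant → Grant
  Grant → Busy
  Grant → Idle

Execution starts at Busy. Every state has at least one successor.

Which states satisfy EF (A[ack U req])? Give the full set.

States satisfying A[ack U req]: {Release, Grant}.
States satisfying EF (A[ack U req]): {Busy, Req, Idle, Release, Grant}.

{Busy, Req, Idle, Release, Grant}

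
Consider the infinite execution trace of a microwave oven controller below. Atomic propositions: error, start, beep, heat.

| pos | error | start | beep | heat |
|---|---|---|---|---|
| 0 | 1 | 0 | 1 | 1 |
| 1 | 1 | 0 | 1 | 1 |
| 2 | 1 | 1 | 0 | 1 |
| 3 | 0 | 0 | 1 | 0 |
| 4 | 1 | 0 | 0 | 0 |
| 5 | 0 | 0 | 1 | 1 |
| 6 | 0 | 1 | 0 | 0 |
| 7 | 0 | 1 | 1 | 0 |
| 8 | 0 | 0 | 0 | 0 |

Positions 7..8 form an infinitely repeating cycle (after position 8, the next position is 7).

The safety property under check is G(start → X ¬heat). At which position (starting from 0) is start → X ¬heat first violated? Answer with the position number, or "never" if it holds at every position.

never

start → X ¬heat holds at every position 0..8, and those are all the positions the trace ever visits, so the invariant G(start → X ¬heat) is never violated.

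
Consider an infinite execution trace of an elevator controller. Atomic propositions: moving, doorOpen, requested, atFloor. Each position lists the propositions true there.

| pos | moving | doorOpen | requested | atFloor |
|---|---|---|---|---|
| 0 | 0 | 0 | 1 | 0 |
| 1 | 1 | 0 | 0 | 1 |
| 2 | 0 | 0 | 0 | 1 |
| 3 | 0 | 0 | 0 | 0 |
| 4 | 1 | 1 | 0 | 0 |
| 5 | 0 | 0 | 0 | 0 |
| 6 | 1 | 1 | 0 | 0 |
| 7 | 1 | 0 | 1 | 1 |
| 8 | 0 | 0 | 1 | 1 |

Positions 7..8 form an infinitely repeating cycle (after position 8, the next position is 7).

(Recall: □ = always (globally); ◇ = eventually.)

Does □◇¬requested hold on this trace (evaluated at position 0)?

No

◇¬requested must hold at every position from 0 onward. It fails at position 7, so □◇¬requested is false.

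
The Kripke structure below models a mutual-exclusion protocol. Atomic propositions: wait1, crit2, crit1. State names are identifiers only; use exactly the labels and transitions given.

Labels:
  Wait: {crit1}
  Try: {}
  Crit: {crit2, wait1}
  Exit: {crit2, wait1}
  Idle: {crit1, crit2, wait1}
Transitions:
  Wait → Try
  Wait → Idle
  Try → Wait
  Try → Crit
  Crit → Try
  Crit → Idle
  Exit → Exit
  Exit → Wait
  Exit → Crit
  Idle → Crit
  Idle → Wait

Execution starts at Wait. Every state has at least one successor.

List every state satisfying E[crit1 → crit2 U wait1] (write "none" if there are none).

States satisfying crit1 → crit2: {Try, Crit, Exit, Idle}.
States satisfying wait1: {Crit, Exit, Idle}.
States satisfying E[crit1 → crit2 U wait1]: {Try, Crit, Exit, Idle}.

{Try, Crit, Exit, Idle}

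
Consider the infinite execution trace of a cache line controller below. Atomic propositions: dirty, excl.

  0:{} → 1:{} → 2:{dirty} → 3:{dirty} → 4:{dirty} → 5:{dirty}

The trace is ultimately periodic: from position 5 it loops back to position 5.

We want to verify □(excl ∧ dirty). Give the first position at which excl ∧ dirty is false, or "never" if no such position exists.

At position 0 the labels are {}, so excl ∧ dirty is false there. This is the first violation.

0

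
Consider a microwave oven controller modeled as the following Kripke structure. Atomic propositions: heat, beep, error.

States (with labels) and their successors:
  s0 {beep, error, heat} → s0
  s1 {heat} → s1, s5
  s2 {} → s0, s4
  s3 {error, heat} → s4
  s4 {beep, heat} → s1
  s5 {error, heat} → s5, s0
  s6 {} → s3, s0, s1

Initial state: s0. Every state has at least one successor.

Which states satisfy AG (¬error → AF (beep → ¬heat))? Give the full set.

States satisfying ¬error → AF (beep → ¬heat): {s0, s1, s2, s3, s4, s5, s6}.
States satisfying AG (¬error → AF (beep → ¬heat)): {s0, s1, s2, s3, s4, s5, s6}.

{s0, s1, s2, s3, s4, s5, s6}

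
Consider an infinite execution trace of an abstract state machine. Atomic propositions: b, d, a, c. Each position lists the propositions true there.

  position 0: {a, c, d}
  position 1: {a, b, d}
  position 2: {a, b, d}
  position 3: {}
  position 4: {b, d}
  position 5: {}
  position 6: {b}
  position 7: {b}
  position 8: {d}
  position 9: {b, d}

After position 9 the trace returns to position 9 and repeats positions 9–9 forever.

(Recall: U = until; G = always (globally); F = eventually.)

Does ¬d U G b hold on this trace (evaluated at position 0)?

Walking from position 0: at position 0, G b has not yet held and ¬d fails, so ¬d U G b is false.

Violated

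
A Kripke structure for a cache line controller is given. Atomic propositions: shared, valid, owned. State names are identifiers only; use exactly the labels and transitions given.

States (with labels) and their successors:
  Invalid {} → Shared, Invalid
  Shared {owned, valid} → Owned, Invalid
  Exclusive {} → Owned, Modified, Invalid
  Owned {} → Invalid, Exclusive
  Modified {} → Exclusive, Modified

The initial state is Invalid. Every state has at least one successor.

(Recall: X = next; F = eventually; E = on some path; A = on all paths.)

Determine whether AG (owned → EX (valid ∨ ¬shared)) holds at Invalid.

States satisfying owned → EX (valid ∨ ¬shared): {Invalid, Shared, Exclusive, Owned, Modified}.
States satisfying AG (owned → EX (valid ∨ ¬shared)): {Invalid, Shared, Exclusive, Owned, Modified}.
Every state reachable from Invalid satisfies owned → EX (valid ∨ ¬shared).
Invalid ∈ Sat(AG (owned → EX (valid ∨ ¬shared))).

Satisfied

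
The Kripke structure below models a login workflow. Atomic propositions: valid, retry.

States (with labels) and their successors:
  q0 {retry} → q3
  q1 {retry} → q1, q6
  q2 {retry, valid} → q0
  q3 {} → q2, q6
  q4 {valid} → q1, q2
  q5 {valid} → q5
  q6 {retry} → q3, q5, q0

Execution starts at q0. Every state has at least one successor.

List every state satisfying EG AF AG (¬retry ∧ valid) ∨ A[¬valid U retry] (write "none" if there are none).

States satisfying AF AG (¬retry ∧ valid): {q5}.
States satisfying EG AF AG (¬retry ∧ valid): {q5}.
States satisfying ¬valid: {q0, q1, q3, q6}.
States satisfying retry: {q0, q1, q2, q6}.
States satisfying A[¬valid U retry]: {q0, q1, q2, q3, q6}.
States satisfying EG AF AG (¬retry ∧ valid) ∨ A[¬valid U retry]: {q0, q1, q2, q3, q5, q6}.

{q0, q1, q2, q3, q5, q6}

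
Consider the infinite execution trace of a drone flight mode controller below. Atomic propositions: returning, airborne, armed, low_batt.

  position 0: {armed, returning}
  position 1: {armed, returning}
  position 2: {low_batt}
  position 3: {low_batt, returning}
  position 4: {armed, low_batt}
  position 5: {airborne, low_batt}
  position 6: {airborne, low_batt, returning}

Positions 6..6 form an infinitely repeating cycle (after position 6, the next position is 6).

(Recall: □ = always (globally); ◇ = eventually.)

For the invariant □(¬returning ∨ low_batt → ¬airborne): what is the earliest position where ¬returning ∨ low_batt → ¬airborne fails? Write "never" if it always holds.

5

Check ¬returning ∨ low_batt → ¬airborne at each position in order: 0 ✓, 1 ✓, 2 ✓, 3 ✓, 4 ✓.
At position 5 the labels are {airborne, low_batt}, so ¬returning ∨ low_batt → ¬airborne is false there. This is the first violation.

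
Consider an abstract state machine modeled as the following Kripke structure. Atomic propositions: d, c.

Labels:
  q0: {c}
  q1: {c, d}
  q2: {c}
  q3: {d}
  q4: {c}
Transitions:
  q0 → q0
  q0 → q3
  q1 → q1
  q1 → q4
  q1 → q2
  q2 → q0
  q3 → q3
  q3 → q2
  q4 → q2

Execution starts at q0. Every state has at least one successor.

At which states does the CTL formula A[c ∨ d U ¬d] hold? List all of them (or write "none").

{q0, q2, q4}

States satisfying c ∨ d: {q0, q1, q2, q3, q4}.
States satisfying ¬d: {q0, q2, q4}.
States satisfying A[c ∨ d U ¬d]: {q0, q2, q4}.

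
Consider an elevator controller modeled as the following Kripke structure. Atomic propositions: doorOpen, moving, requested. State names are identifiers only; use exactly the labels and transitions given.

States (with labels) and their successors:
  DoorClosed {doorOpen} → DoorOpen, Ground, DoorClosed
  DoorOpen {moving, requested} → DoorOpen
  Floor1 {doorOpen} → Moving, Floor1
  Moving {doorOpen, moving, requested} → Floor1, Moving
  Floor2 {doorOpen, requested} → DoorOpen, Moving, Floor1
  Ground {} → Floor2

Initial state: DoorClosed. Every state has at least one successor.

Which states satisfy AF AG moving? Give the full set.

States satisfying AG moving: {DoorOpen}.
States satisfying AF AG moving: {DoorOpen}.

{DoorOpen}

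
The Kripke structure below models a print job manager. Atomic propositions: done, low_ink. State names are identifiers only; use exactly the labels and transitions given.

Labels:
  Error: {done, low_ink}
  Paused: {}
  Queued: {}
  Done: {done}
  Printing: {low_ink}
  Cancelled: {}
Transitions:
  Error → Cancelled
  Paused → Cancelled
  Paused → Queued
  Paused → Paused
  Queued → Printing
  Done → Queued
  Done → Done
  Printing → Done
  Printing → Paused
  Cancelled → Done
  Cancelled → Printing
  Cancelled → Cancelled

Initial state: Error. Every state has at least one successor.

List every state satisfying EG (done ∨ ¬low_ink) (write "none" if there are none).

States satisfying done ∨ ¬low_ink: {Error, Paused, Queued, Done, Cancelled}.
States satisfying EG (done ∨ ¬low_ink): {Error, Paused, Done, Cancelled}.

{Error, Paused, Done, Cancelled}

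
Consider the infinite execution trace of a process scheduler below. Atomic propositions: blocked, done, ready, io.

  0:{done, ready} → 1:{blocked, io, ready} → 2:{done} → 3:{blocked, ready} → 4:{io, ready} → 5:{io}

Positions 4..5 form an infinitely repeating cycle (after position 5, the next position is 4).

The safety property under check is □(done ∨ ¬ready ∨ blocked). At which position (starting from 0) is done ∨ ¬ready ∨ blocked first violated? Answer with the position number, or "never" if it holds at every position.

4

Check done ∨ ¬ready ∨ blocked at each position in order: 0 ✓, 1 ✓, 2 ✓, 3 ✓.
At position 4 the labels are {io, ready}, so done ∨ ¬ready ∨ blocked is false there. This is the first violation.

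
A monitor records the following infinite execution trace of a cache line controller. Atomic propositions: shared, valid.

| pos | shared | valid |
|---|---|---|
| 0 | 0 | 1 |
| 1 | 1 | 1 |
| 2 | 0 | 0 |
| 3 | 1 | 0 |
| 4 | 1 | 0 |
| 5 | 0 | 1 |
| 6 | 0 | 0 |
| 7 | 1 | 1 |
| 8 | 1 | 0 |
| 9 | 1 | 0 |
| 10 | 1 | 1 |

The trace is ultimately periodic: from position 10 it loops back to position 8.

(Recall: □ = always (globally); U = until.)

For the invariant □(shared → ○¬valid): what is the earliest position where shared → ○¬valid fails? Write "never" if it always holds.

4

Check shared → ○¬valid at each position in order: 0 ✓, 1 ✓, 2 ✓, 3 ✓.
At position 4 the labels are {shared} and the next position 5 has {valid}, so shared → ○¬valid is false there. This is the first violation.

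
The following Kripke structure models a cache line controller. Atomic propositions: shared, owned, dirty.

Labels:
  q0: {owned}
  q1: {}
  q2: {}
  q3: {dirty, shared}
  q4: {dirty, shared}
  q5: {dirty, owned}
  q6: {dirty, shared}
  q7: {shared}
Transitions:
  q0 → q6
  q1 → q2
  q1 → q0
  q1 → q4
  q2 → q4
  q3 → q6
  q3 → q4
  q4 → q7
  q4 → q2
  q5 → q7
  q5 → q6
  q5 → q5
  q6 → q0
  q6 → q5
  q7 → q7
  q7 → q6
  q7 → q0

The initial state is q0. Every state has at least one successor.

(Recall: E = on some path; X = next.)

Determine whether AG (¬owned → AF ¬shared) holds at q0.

States satisfying ¬owned → AF ¬shared: {q0, q1, q2, q5, q6}.
States satisfying AG (¬owned → AF ¬shared): ∅.
q7 is reachable from q0 and violates ¬owned → AF ¬shared, so AG fails at q0.
q0 ∉ Sat(AG (¬owned → AF ¬shared)).

Violated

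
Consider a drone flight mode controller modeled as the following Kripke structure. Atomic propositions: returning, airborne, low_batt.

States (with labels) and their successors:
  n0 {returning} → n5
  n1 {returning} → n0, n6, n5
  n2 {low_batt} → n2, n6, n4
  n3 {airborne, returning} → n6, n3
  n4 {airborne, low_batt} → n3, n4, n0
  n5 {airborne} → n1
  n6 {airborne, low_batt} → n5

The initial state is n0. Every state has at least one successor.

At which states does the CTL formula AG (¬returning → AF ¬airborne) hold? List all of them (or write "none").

{n0, n1, n3, n5, n6}

States satisfying ¬returning → AF ¬airborne: {n0, n1, n2, n3, n5, n6}.
States satisfying AG (¬returning → AF ¬airborne): {n0, n1, n3, n5, n6}.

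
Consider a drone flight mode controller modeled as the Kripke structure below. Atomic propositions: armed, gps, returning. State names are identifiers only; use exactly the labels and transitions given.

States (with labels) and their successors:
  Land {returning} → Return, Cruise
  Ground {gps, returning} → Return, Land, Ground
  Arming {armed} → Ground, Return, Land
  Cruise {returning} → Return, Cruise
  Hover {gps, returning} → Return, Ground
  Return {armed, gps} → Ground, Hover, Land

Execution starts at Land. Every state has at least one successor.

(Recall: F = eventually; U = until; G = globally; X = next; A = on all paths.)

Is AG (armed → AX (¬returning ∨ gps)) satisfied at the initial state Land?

States satisfying armed → AX (¬returning ∨ gps): {Land, Ground, Cruise, Hover}.
States satisfying AG (armed → AX (¬returning ∨ gps)): ∅.
Return is reachable from Land and violates armed → AX (¬returning ∨ gps), so AG fails at Land.
Land ∉ Sat(AG (armed → AX (¬returning ∨ gps))).

No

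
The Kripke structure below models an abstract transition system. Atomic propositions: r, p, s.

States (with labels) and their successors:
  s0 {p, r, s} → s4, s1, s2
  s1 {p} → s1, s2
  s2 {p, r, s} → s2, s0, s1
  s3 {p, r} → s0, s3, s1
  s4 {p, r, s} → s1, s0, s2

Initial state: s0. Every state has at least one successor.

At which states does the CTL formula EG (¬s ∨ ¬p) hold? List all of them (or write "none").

States satisfying ¬s ∨ ¬p: {s1, s3}.
States satisfying EG (¬s ∨ ¬p): {s1, s3}.

{s1, s3}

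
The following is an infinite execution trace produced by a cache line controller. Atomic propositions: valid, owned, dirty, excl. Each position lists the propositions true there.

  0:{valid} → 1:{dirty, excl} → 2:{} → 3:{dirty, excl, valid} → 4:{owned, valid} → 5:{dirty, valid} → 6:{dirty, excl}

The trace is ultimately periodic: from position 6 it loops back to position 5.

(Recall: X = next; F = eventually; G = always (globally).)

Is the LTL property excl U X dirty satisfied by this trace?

Satisfied

Walking from position 0: X dirty first holds at position 0, and excl holds at every earlier position along the way, so excl U X dirty holds.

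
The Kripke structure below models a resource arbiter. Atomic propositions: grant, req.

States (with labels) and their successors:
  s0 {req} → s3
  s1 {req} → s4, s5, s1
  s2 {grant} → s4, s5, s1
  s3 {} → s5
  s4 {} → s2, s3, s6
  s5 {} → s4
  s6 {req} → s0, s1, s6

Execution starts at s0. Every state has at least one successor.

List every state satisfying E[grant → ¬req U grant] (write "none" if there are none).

{s0, s1, s2, s3, s4, s5, s6}

States satisfying grant → ¬req: {s0, s1, s2, s3, s4, s5, s6}.
States satisfying grant: {s2}.
States satisfying E[grant → ¬req U grant]: {s0, s1, s2, s3, s4, s5, s6}.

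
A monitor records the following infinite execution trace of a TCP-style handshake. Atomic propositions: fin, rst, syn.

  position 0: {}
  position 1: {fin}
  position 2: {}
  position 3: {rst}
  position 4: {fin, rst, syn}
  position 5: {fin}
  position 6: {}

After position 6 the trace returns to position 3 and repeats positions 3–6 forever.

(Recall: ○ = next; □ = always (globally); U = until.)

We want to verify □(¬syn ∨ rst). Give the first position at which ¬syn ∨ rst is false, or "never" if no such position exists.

¬syn ∨ rst holds at every position 0..6, and those are all the positions the trace ever visits, so the invariant □(¬syn ∨ rst) is never violated.

never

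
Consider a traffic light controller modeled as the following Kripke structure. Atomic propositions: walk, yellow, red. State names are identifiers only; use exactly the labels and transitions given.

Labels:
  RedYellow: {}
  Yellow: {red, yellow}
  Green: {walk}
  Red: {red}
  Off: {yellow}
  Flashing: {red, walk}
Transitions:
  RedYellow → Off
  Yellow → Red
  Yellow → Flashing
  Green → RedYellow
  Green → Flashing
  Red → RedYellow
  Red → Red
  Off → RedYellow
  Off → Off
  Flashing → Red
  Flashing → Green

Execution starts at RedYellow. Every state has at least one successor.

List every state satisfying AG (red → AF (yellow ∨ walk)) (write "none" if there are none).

States satisfying red → AF (yellow ∨ walk): {RedYellow, Yellow, Green, Off, Flashing}.
States satisfying AG (red → AF (yellow ∨ walk)): {RedYellow, Off}.

{RedYellow, Off}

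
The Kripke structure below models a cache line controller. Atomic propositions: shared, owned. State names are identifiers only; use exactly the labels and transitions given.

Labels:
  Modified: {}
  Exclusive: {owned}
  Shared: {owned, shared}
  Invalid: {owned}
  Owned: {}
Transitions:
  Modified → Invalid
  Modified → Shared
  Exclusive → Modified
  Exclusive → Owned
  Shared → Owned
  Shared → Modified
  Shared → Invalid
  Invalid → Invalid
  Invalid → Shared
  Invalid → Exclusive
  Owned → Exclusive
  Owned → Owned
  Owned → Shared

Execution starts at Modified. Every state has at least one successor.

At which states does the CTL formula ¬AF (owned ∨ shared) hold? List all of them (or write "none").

States satisfying owned ∨ shared: {Exclusive, Shared, Invalid}.
States satisfying AF (owned ∨ shared): {Modified, Exclusive, Shared, Invalid}.
States satisfying ¬AF (owned ∨ shared): {Owned}.

{Owned}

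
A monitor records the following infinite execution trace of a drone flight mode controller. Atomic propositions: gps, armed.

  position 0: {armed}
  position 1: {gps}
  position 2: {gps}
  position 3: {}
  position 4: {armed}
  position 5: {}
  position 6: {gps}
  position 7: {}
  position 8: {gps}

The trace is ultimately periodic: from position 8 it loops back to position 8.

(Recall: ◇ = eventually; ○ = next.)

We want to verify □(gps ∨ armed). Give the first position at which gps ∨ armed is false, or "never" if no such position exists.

Check gps ∨ armed at each position in order: 0 ✓, 1 ✓, 2 ✓.
At position 3 the labels are {}, so gps ∨ armed is false there. This is the first violation.

3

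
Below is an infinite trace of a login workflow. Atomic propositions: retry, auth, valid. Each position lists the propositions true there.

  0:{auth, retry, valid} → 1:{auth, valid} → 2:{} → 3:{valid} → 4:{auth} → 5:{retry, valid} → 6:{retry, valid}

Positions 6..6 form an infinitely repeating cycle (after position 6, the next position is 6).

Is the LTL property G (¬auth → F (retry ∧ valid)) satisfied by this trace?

¬auth → F (retry ∧ valid) holds at every position 0..6, and those are all positions ever visited, so G (¬auth → F (retry ∧ valid)) holds.
Positions where ¬auth holds: 2, 3, 5, 6.
Check F (retry ∧ valid) at each: 2→ok, 3→ok, 5→ok, 6→ok.

Satisfied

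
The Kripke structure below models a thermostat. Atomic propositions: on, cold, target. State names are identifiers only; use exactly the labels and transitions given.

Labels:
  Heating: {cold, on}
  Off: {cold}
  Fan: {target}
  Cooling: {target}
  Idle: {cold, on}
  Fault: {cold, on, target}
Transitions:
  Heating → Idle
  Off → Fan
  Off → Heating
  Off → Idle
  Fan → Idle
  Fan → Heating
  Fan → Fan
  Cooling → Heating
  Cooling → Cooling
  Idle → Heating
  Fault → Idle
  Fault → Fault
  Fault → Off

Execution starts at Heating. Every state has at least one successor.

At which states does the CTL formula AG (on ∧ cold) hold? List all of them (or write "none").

{Heating, Idle}

States satisfying on ∧ cold: {Heating, Idle, Fault}.
States satisfying AG (on ∧ cold): {Heating, Idle}.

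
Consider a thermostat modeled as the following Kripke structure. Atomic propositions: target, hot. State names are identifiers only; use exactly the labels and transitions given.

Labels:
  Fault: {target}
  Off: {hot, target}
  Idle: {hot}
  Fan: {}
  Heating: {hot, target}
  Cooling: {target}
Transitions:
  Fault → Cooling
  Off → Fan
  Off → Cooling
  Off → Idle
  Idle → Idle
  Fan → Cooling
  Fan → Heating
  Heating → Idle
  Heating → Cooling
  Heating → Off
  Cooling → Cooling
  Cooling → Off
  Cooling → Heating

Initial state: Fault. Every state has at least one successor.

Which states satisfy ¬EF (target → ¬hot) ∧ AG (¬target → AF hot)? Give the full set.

States satisfying target → ¬hot: {Fault, Idle, Fan, Cooling}.
States satisfying EF (target → ¬hot): {Fault, Off, Idle, Fan, Heating, Cooling}.
States satisfying ¬EF (target → ¬hot): ∅.
States satisfying ¬target → AF hot: {Fault, Off, Idle, Heating, Cooling}.
States satisfying AG (¬target → AF hot): {Idle}.
States satisfying ¬EF (target → ¬hot) ∧ AG (¬target → AF hot): ∅.

none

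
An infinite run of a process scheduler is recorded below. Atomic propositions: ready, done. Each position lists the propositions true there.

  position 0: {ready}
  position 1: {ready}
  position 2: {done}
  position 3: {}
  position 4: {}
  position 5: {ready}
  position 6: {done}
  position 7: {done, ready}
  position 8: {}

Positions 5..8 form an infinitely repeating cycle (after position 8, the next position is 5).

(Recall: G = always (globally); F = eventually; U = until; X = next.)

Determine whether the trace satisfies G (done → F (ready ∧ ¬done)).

done → F (ready ∧ ¬done) holds at every position 0..8, and those are all positions ever visited, so G (done → F (ready ∧ ¬done)) holds.
Positions where done holds: 2, 6, 7.
Check F (ready ∧ ¬done) at each: 2→ok, 6→ok, 7→ok.

Yes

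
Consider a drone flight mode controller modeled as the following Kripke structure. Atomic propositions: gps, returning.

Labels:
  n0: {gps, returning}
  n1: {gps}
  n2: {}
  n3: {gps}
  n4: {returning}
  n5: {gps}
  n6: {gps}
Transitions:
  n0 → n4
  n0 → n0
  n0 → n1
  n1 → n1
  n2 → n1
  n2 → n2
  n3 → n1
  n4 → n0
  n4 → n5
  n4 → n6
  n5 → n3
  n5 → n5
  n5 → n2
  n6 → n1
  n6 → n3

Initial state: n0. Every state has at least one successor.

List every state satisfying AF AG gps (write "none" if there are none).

{n1, n3, n6}

States satisfying AG gps: {n1, n3, n6}.
States satisfying AF AG gps: {n1, n3, n6}.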